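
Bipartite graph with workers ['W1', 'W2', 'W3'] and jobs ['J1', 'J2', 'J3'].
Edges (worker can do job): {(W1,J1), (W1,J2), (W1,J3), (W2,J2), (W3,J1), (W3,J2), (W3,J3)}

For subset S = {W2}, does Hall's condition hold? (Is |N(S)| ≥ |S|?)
Yes: |N(S)| = 1, |S| = 1

Subset S = {W2}
Neighbors N(S) = {J2}

|N(S)| = 1, |S| = 1
Hall's condition: |N(S)| ≥ |S| is satisfied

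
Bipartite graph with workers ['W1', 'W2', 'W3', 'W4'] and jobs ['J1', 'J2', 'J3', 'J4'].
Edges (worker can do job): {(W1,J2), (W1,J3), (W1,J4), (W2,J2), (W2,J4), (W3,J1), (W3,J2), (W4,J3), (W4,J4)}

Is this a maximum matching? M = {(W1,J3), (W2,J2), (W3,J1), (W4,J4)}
Yes, size 4 is maximum

Proposed matching has size 4.
Maximum matching size for this graph: 4.

This is a maximum matching.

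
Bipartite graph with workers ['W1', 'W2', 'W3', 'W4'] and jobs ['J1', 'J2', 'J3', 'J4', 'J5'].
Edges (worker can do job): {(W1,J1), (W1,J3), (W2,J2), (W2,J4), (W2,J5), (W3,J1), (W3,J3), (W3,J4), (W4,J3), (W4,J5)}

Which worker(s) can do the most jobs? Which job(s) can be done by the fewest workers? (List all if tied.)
Most versatile: W2, W3 (3 jobs); Least covered: J2 (1 workers)

Worker degrees (jobs they can do): W1:2, W2:3, W3:3, W4:2
Job degrees (workers who can do it): J1:2, J2:1, J3:3, J4:2, J5:2

Maximum worker degree is 3, achieved by: W2, W3
Minimum job degree is 1, achieved by: J2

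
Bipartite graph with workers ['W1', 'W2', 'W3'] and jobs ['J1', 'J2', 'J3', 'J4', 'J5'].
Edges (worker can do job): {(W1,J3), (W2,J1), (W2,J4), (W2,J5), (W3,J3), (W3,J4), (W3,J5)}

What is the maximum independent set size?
Maximum independent set = 5

By König's theorem:
- Min vertex cover = Max matching = 3
- Max independent set = Total vertices - Min vertex cover
- Max independent set = 8 - 3 = 5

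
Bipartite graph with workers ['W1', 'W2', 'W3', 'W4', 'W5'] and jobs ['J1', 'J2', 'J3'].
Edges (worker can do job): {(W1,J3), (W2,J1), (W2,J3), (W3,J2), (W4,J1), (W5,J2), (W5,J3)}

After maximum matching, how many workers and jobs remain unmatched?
Unmatched: 2 workers, 0 jobs

Maximum matching size: 3
Workers: 5 total, 3 matched, 2 unmatched
Jobs: 3 total, 3 matched, 0 unmatched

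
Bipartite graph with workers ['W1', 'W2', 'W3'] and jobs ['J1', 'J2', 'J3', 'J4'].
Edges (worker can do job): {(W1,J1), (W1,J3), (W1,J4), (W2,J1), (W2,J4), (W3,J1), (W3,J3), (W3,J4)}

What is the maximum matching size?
Maximum matching size = 3

Maximum matching: {(W1,J3), (W2,J1), (W3,J4)}
Size: 3

This assigns 3 workers to 3 distinct jobs.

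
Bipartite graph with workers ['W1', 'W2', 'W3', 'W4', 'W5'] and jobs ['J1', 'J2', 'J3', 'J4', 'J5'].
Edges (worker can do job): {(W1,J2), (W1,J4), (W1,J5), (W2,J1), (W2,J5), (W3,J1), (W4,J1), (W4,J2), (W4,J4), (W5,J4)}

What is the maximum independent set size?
Maximum independent set = 6

By König's theorem:
- Min vertex cover = Max matching = 4
- Max independent set = Total vertices - Min vertex cover
- Max independent set = 10 - 4 = 6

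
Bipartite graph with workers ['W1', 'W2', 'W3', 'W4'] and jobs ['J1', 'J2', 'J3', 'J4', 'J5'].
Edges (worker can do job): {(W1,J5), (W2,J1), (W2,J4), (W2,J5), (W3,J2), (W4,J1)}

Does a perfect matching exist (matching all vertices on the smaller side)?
Yes, perfect matching exists (size 4)

Perfect matching: {(W1,J5), (W2,J4), (W3,J2), (W4,J1)}
All 4 vertices on the smaller side are matched.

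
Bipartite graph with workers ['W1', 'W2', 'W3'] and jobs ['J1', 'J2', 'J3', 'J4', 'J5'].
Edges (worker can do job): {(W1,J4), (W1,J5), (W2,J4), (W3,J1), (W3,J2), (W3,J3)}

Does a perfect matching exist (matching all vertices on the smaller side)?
Yes, perfect matching exists (size 3)

Perfect matching: {(W1,J5), (W2,J4), (W3,J2)}
All 3 vertices on the smaller side are matched.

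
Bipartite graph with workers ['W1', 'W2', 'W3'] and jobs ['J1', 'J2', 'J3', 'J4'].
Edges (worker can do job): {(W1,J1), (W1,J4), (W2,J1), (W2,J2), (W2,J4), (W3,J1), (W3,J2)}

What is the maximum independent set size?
Maximum independent set = 4

By König's theorem:
- Min vertex cover = Max matching = 3
- Max independent set = Total vertices - Min vertex cover
- Max independent set = 7 - 3 = 4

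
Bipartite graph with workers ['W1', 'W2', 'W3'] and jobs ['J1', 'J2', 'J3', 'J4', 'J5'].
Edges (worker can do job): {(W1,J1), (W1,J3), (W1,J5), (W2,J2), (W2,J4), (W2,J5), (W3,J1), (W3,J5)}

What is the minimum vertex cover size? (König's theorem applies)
Minimum vertex cover size = 3

By König's theorem: in bipartite graphs,
min vertex cover = max matching = 3

Maximum matching has size 3, so minimum vertex cover also has size 3.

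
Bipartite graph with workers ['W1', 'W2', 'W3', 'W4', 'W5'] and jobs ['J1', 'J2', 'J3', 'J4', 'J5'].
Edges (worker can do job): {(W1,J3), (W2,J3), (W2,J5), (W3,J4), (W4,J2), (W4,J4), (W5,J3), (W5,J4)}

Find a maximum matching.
Matching: {(W2,J5), (W3,J4), (W4,J2), (W5,J3)}

Maximum matching (size 4):
  W2 → J5
  W3 → J4
  W4 → J2
  W5 → J3

Each worker is assigned to at most one job, and each job to at most one worker.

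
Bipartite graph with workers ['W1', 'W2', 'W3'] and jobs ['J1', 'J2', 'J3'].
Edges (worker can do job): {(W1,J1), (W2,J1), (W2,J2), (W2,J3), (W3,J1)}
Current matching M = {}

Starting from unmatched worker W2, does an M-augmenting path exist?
Yes: W2 → J2

An M-augmenting path alternates non-matching / matching edges, starting and ending at unmatched vertices.
Path: W2 → J2
(J2 is unmatched in M, so the path is augmenting.)
Flipping edges along this path would increase |M| from 0 to 1.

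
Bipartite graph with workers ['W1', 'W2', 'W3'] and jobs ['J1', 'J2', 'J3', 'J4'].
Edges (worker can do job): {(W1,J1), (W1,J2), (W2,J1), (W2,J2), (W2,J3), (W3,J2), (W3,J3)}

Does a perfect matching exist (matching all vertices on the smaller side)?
Yes, perfect matching exists (size 3)

Perfect matching: {(W1,J1), (W2,J3), (W3,J2)}
All 3 vertices on the smaller side are matched.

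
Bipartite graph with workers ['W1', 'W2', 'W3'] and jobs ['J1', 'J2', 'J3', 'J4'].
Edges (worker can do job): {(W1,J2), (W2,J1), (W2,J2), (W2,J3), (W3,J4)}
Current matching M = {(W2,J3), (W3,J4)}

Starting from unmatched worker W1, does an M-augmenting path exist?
Yes: W1 → J2

An M-augmenting path alternates non-matching / matching edges, starting and ending at unmatched vertices.
Path: W1 → J2
(J2 is unmatched in M, so the path is augmenting.)
Flipping edges along this path would increase |M| from 2 to 3.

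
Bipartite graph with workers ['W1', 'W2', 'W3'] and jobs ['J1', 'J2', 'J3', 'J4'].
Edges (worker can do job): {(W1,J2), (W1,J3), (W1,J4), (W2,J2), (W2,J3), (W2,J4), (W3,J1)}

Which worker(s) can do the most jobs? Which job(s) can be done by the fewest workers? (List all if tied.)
Most versatile: W1, W2 (3 jobs); Least covered: J1 (1 workers)

Worker degrees (jobs they can do): W1:3, W2:3, W3:1
Job degrees (workers who can do it): J1:1, J2:2, J3:2, J4:2

Maximum worker degree is 3, achieved by: W1, W2
Minimum job degree is 1, achieved by: J1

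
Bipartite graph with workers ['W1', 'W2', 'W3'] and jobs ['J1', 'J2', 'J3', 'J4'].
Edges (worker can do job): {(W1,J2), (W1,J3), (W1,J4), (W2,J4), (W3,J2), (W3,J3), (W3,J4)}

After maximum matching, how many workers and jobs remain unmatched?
Unmatched: 0 workers, 1 jobs

Maximum matching size: 3
Workers: 3 total, 3 matched, 0 unmatched
Jobs: 4 total, 3 matched, 1 unmatched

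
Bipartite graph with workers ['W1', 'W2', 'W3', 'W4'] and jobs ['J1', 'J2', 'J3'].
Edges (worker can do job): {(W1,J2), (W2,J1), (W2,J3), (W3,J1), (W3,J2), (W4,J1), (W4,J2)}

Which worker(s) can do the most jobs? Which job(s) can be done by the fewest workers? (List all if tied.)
Most versatile: W2, W3, W4 (2 jobs); Least covered: J3 (1 workers)

Worker degrees (jobs they can do): W1:1, W2:2, W3:2, W4:2
Job degrees (workers who can do it): J1:3, J2:3, J3:1

Maximum worker degree is 2, achieved by: W2, W3, W4
Minimum job degree is 1, achieved by: J3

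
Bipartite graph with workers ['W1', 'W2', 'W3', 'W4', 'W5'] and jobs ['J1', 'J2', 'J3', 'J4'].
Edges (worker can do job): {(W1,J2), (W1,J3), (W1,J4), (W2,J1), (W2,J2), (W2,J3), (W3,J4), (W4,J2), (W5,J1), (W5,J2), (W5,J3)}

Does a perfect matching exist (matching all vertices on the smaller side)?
Yes, perfect matching exists (size 4)

Perfect matching: {(W1,J3), (W2,J1), (W3,J4), (W5,J2)}
All 4 vertices on the smaller side are matched.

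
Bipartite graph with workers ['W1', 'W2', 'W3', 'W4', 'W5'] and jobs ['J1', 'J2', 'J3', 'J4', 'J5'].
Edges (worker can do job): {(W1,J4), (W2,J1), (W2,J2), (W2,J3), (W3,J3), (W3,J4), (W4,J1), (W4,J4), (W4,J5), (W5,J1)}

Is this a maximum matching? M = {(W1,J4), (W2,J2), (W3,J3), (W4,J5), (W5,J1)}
Yes, size 5 is maximum

Proposed matching has size 5.
Maximum matching size for this graph: 5.

This is a maximum matching.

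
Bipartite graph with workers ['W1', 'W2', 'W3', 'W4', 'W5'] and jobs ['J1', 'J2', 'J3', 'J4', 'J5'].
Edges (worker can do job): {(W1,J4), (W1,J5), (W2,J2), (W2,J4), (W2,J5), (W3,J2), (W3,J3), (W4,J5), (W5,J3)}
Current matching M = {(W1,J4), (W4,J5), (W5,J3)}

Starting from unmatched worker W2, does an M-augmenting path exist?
Yes: W2 → J2

An M-augmenting path alternates non-matching / matching edges, starting and ending at unmatched vertices.
Path: W2 → J2
(J2 is unmatched in M, so the path is augmenting.)
Flipping edges along this path would increase |M| from 3 to 4.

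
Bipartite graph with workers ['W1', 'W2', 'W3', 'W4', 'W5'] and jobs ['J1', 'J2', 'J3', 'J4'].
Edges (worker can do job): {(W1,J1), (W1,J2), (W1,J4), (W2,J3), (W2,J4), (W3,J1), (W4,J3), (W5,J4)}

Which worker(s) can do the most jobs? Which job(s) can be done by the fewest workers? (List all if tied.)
Most versatile: W1 (3 jobs); Least covered: J2 (1 workers)

Worker degrees (jobs they can do): W1:3, W2:2, W3:1, W4:1, W5:1
Job degrees (workers who can do it): J1:2, J2:1, J3:2, J4:3

Maximum worker degree is 3, achieved by: W1
Minimum job degree is 1, achieved by: J2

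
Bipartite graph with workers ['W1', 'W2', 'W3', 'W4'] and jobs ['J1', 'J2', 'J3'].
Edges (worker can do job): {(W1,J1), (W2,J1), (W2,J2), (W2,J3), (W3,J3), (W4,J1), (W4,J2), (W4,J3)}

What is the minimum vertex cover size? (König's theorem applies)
Minimum vertex cover size = 3

By König's theorem: in bipartite graphs,
min vertex cover = max matching = 3

Maximum matching has size 3, so minimum vertex cover also has size 3.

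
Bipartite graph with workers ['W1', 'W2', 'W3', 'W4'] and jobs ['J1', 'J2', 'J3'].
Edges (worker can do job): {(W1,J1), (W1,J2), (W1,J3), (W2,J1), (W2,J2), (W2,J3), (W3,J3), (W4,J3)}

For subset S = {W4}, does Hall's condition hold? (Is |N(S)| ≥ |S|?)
Yes: |N(S)| = 1, |S| = 1

Subset S = {W4}
Neighbors N(S) = {J3}

|N(S)| = 1, |S| = 1
Hall's condition: |N(S)| ≥ |S| is satisfied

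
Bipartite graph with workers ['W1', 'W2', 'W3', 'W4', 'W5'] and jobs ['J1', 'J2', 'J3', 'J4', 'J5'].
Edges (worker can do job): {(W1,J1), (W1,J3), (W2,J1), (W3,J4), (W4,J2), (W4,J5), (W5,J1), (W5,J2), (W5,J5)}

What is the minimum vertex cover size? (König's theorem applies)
Minimum vertex cover size = 5

By König's theorem: in bipartite graphs,
min vertex cover = max matching = 5

Maximum matching has size 5, so minimum vertex cover also has size 5.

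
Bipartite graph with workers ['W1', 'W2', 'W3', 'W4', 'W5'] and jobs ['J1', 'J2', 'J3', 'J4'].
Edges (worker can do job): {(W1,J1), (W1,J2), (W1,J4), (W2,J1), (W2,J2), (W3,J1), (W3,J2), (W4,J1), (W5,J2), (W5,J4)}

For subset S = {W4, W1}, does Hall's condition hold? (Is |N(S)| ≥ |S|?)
Yes: |N(S)| = 3, |S| = 2

Subset S = {W4, W1}
Neighbors N(S) = {J1, J2, J4}

|N(S)| = 3, |S| = 2
Hall's condition: |N(S)| ≥ |S| is satisfied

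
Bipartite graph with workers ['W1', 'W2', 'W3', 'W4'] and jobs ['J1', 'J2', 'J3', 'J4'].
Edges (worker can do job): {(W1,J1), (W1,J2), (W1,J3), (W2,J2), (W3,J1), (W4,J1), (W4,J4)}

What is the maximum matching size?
Maximum matching size = 4

Maximum matching: {(W1,J3), (W2,J2), (W3,J1), (W4,J4)}
Size: 4

This assigns 4 workers to 4 distinct jobs.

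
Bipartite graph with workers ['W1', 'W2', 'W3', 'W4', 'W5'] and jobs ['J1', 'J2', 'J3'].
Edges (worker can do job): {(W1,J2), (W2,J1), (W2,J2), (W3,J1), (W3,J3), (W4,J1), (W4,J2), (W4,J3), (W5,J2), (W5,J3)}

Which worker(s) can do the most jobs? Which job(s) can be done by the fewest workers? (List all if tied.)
Most versatile: W4 (3 jobs); Least covered: J1, J3 (3 workers)

Worker degrees (jobs they can do): W1:1, W2:2, W3:2, W4:3, W5:2
Job degrees (workers who can do it): J1:3, J2:4, J3:3

Maximum worker degree is 3, achieved by: W4
Minimum job degree is 3, achieved by: J1, J3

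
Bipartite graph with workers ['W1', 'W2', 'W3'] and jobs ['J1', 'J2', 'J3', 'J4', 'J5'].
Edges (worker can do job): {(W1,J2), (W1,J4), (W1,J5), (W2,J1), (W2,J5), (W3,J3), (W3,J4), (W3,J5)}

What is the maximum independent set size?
Maximum independent set = 5

By König's theorem:
- Min vertex cover = Max matching = 3
- Max independent set = Total vertices - Min vertex cover
- Max independent set = 8 - 3 = 5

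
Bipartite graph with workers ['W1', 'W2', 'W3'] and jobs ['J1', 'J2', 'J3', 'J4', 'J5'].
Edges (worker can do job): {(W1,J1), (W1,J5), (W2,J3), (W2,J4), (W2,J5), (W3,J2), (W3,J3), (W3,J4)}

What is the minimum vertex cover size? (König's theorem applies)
Minimum vertex cover size = 3

By König's theorem: in bipartite graphs,
min vertex cover = max matching = 3

Maximum matching has size 3, so minimum vertex cover also has size 3.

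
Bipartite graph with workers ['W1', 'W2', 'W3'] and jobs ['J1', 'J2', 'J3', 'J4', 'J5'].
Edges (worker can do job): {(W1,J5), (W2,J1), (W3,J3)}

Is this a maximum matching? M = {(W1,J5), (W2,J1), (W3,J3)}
Yes, size 3 is maximum

Proposed matching has size 3.
Maximum matching size for this graph: 3.

This is a maximum matching.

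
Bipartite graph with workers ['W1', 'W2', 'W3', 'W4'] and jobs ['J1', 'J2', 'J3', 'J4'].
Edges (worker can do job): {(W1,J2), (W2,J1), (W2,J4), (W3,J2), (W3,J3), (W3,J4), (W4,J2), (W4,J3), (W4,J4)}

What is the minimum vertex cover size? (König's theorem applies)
Minimum vertex cover size = 4

By König's theorem: in bipartite graphs,
min vertex cover = max matching = 4

Maximum matching has size 4, so minimum vertex cover also has size 4.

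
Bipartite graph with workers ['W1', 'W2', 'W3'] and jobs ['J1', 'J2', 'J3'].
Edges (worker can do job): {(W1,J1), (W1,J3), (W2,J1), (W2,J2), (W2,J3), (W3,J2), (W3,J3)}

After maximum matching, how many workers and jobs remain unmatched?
Unmatched: 0 workers, 0 jobs

Maximum matching size: 3
Workers: 3 total, 3 matched, 0 unmatched
Jobs: 3 total, 3 matched, 0 unmatched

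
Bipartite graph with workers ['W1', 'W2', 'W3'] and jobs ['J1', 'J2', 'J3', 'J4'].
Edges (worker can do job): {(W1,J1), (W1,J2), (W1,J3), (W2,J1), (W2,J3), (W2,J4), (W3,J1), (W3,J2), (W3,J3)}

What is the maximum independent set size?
Maximum independent set = 4

By König's theorem:
- Min vertex cover = Max matching = 3
- Max independent set = Total vertices - Min vertex cover
- Max independent set = 7 - 3 = 4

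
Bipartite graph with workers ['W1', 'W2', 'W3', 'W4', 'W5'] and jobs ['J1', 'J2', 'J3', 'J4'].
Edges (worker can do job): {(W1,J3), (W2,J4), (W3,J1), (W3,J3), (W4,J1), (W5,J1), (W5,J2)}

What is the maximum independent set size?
Maximum independent set = 5

By König's theorem:
- Min vertex cover = Max matching = 4
- Max independent set = Total vertices - Min vertex cover
- Max independent set = 9 - 4 = 5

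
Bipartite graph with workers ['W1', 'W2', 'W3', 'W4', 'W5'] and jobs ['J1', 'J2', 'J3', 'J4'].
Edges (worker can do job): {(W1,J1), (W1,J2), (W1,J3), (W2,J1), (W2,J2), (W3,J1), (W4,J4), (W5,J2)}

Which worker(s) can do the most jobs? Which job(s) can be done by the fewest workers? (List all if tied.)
Most versatile: W1 (3 jobs); Least covered: J3, J4 (1 workers)

Worker degrees (jobs they can do): W1:3, W2:2, W3:1, W4:1, W5:1
Job degrees (workers who can do it): J1:3, J2:3, J3:1, J4:1

Maximum worker degree is 3, achieved by: W1
Minimum job degree is 1, achieved by: J3, J4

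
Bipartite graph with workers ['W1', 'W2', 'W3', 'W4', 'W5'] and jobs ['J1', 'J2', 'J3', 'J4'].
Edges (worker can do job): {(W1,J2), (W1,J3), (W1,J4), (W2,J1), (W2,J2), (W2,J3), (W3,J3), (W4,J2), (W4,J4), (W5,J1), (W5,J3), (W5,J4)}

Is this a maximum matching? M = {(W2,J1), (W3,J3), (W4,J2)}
No, size 3 is not maximum

Proposed matching has size 3.
Maximum matching size for this graph: 4.

This is NOT maximum - can be improved to size 4.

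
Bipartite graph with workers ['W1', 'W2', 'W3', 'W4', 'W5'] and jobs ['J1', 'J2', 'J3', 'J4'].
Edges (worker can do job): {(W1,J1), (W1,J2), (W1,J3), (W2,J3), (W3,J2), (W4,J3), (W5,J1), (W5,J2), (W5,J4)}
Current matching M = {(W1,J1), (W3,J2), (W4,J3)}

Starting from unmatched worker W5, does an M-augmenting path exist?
Yes: W5 → J4

An M-augmenting path alternates non-matching / matching edges, starting and ending at unmatched vertices.
Path: W5 → J4
(J4 is unmatched in M, so the path is augmenting.)
Flipping edges along this path would increase |M| from 3 to 4.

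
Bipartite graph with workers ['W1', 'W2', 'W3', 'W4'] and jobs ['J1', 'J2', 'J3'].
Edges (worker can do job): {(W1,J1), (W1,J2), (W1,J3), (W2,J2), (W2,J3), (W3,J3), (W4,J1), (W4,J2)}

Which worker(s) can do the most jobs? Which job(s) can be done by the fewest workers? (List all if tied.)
Most versatile: W1 (3 jobs); Least covered: J1 (2 workers)

Worker degrees (jobs they can do): W1:3, W2:2, W3:1, W4:2
Job degrees (workers who can do it): J1:2, J2:3, J3:3

Maximum worker degree is 3, achieved by: W1
Minimum job degree is 2, achieved by: J1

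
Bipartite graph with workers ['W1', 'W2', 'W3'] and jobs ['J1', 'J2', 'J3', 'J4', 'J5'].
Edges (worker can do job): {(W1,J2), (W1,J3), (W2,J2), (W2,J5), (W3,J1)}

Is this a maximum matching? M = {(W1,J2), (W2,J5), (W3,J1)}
Yes, size 3 is maximum

Proposed matching has size 3.
Maximum matching size for this graph: 3.

This is a maximum matching.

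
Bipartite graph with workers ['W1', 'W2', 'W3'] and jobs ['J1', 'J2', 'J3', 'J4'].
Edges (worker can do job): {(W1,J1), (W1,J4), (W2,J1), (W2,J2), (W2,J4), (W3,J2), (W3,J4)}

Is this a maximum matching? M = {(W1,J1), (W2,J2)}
No, size 2 is not maximum

Proposed matching has size 2.
Maximum matching size for this graph: 3.

This is NOT maximum - can be improved to size 3.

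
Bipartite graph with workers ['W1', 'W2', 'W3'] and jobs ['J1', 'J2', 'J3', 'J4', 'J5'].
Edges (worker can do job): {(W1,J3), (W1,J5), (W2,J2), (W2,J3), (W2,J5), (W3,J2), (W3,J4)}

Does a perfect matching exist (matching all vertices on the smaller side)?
Yes, perfect matching exists (size 3)

Perfect matching: {(W1,J3), (W2,J2), (W3,J4)}
All 3 vertices on the smaller side are matched.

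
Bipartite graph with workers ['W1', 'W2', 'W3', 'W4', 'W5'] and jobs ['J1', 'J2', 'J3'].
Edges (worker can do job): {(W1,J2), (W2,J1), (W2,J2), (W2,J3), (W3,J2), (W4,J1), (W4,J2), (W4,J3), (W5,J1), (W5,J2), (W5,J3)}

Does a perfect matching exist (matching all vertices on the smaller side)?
Yes, perfect matching exists (size 3)

Perfect matching: {(W3,J2), (W4,J1), (W5,J3)}
All 3 vertices on the smaller side are matched.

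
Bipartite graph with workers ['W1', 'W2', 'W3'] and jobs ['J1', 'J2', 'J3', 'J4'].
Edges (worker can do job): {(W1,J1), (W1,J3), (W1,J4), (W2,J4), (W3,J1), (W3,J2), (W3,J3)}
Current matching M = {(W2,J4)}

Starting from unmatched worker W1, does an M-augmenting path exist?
Yes: W1 → J3

An M-augmenting path alternates non-matching / matching edges, starting and ending at unmatched vertices.
Path: W1 → J3
(J3 is unmatched in M, so the path is augmenting.)
Flipping edges along this path would increase |M| from 1 to 2.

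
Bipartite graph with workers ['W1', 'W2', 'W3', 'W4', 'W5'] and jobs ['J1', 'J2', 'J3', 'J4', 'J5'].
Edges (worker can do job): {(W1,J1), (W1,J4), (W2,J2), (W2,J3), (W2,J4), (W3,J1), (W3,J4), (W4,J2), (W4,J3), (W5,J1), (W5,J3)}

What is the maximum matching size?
Maximum matching size = 4

Maximum matching: {(W2,J2), (W3,J4), (W4,J3), (W5,J1)}
Size: 4

This assigns 4 workers to 4 distinct jobs.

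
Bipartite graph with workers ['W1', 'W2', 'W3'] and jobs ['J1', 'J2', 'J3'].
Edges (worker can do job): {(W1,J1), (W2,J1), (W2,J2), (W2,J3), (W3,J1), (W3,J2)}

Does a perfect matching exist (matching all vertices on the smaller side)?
Yes, perfect matching exists (size 3)

Perfect matching: {(W1,J1), (W2,J3), (W3,J2)}
All 3 vertices on the smaller side are matched.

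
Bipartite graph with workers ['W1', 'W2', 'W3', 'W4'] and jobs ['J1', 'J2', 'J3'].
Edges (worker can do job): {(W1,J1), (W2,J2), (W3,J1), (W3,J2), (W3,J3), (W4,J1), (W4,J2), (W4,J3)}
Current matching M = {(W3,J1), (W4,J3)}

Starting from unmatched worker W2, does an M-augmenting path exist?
Yes: W2 → J2

An M-augmenting path alternates non-matching / matching edges, starting and ending at unmatched vertices.
Path: W2 → J2
(J2 is unmatched in M, so the path is augmenting.)
Flipping edges along this path would increase |M| from 2 to 3.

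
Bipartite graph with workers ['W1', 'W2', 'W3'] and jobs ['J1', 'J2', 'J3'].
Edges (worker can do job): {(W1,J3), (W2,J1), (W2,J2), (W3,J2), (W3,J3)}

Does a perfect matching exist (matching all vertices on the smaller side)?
Yes, perfect matching exists (size 3)

Perfect matching: {(W1,J3), (W2,J1), (W3,J2)}
All 3 vertices on the smaller side are matched.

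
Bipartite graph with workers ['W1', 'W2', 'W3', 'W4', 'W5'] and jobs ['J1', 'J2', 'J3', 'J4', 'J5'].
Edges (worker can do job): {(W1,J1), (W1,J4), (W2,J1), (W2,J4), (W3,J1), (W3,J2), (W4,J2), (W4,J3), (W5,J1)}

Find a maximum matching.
Matching: {(W1,J4), (W3,J2), (W4,J3), (W5,J1)}

Maximum matching (size 4):
  W1 → J4
  W3 → J2
  W4 → J3
  W5 → J1

Each worker is assigned to at most one job, and each job to at most one worker.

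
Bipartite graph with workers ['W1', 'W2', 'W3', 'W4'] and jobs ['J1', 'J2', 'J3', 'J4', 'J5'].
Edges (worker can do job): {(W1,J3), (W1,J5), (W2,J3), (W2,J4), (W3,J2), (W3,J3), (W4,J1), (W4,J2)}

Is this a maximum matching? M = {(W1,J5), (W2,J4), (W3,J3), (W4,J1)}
Yes, size 4 is maximum

Proposed matching has size 4.
Maximum matching size for this graph: 4.

This is a maximum matching.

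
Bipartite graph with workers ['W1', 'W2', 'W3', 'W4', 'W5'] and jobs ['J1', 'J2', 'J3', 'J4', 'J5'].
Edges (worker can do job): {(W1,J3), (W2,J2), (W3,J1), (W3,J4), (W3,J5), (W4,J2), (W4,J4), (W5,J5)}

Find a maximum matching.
Matching: {(W1,J3), (W2,J2), (W3,J1), (W4,J4), (W5,J5)}

Maximum matching (size 5):
  W1 → J3
  W2 → J2
  W3 → J1
  W4 → J4
  W5 → J5

Each worker is assigned to at most one job, and each job to at most one worker.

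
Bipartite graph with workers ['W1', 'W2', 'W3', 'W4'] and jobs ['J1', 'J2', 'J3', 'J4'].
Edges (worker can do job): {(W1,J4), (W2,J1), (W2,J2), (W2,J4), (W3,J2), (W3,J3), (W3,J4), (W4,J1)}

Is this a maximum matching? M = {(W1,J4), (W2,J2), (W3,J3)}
No, size 3 is not maximum

Proposed matching has size 3.
Maximum matching size for this graph: 4.

This is NOT maximum - can be improved to size 4.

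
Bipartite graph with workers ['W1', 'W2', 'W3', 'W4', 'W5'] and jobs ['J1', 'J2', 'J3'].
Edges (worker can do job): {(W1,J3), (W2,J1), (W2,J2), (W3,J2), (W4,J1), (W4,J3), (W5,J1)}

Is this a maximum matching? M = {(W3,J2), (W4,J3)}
No, size 2 is not maximum

Proposed matching has size 2.
Maximum matching size for this graph: 3.

This is NOT maximum - can be improved to size 3.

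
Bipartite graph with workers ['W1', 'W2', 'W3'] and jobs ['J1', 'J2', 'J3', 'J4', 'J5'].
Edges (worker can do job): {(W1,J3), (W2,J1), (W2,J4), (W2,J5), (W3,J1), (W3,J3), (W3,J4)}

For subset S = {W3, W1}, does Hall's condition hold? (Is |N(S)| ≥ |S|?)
Yes: |N(S)| = 3, |S| = 2

Subset S = {W3, W1}
Neighbors N(S) = {J1, J3, J4}

|N(S)| = 3, |S| = 2
Hall's condition: |N(S)| ≥ |S| is satisfied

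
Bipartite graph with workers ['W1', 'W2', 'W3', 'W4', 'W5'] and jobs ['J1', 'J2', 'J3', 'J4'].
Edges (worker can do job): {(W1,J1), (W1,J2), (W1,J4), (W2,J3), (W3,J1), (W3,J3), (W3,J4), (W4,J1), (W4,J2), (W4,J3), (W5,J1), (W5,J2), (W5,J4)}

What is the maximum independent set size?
Maximum independent set = 5

By König's theorem:
- Min vertex cover = Max matching = 4
- Max independent set = Total vertices - Min vertex cover
- Max independent set = 9 - 4 = 5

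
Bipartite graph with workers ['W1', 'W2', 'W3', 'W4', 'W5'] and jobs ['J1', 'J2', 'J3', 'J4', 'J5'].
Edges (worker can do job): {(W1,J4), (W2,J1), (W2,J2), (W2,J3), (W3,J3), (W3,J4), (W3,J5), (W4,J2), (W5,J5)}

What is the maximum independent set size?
Maximum independent set = 5

By König's theorem:
- Min vertex cover = Max matching = 5
- Max independent set = Total vertices - Min vertex cover
- Max independent set = 10 - 5 = 5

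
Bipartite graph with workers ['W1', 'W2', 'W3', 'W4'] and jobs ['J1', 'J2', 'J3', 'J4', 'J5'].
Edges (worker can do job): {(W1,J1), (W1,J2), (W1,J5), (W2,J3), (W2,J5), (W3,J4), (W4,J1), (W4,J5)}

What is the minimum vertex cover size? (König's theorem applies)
Minimum vertex cover size = 4

By König's theorem: in bipartite graphs,
min vertex cover = max matching = 4

Maximum matching has size 4, so minimum vertex cover also has size 4.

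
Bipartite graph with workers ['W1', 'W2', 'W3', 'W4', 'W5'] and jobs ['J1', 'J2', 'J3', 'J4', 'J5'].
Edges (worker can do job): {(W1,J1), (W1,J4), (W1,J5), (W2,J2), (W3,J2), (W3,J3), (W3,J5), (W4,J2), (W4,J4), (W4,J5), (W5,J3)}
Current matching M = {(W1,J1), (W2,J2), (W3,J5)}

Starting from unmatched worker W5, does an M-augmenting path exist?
Yes: W5 → J3

An M-augmenting path alternates non-matching / matching edges, starting and ending at unmatched vertices.
Path: W5 → J3
(J3 is unmatched in M, so the path is augmenting.)
Flipping edges along this path would increase |M| from 3 to 4.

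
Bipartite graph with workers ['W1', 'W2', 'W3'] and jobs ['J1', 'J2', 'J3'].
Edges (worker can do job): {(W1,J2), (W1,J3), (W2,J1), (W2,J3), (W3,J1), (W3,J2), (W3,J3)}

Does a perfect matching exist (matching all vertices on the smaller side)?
Yes, perfect matching exists (size 3)

Perfect matching: {(W1,J2), (W2,J1), (W3,J3)}
All 3 vertices on the smaller side are matched.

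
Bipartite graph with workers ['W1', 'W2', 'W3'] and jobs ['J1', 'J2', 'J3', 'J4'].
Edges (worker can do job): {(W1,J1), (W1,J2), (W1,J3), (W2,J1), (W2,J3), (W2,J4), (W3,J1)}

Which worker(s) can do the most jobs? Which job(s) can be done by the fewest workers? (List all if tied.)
Most versatile: W1, W2 (3 jobs); Least covered: J2, J4 (1 workers)

Worker degrees (jobs they can do): W1:3, W2:3, W3:1
Job degrees (workers who can do it): J1:3, J2:1, J3:2, J4:1

Maximum worker degree is 3, achieved by: W1, W2
Minimum job degree is 1, achieved by: J2, J4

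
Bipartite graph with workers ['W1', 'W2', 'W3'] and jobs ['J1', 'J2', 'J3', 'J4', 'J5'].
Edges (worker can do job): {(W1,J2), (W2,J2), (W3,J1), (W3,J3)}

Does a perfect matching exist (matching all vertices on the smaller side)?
No, maximum matching has size 2 < 3

Maximum matching has size 2, need 3 for perfect matching.
Unmatched workers: ['W2']
Unmatched jobs: ['J3', 'J5', 'J4']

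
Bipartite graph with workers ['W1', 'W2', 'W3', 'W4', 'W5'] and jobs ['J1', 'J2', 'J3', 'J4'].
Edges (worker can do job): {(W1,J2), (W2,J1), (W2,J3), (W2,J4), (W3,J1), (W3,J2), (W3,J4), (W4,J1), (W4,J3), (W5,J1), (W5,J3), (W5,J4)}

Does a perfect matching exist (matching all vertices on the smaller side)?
Yes, perfect matching exists (size 4)

Perfect matching: {(W1,J2), (W2,J4), (W3,J1), (W5,J3)}
All 4 vertices on the smaller side are matched.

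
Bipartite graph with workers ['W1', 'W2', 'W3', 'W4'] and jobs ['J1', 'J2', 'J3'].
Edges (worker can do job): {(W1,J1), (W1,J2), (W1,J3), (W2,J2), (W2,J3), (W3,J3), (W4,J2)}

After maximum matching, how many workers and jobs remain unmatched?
Unmatched: 1 workers, 0 jobs

Maximum matching size: 3
Workers: 4 total, 3 matched, 1 unmatched
Jobs: 3 total, 3 matched, 0 unmatched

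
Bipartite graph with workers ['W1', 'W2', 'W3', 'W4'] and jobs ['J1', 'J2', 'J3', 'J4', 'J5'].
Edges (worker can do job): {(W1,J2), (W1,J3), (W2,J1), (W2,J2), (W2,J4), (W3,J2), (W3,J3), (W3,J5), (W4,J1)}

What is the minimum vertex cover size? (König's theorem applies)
Minimum vertex cover size = 4

By König's theorem: in bipartite graphs,
min vertex cover = max matching = 4

Maximum matching has size 4, so minimum vertex cover also has size 4.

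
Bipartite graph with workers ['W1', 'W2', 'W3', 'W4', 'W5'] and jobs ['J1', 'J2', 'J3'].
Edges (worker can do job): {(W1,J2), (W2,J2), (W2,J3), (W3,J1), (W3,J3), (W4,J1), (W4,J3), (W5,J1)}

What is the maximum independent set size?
Maximum independent set = 5

By König's theorem:
- Min vertex cover = Max matching = 3
- Max independent set = Total vertices - Min vertex cover
- Max independent set = 8 - 3 = 5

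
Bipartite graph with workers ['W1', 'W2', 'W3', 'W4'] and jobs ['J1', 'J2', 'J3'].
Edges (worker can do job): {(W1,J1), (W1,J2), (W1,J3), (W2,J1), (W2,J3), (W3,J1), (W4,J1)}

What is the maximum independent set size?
Maximum independent set = 4

By König's theorem:
- Min vertex cover = Max matching = 3
- Max independent set = Total vertices - Min vertex cover
- Max independent set = 7 - 3 = 4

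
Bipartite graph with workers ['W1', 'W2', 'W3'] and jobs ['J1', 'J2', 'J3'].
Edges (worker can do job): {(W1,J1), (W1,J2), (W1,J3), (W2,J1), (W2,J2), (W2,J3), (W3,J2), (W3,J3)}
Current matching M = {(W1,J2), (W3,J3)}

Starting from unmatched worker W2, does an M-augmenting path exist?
Yes: W2 → J1

An M-augmenting path alternates non-matching / matching edges, starting and ending at unmatched vertices.
Path: W2 → J1
(J1 is unmatched in M, so the path is augmenting.)
Flipping edges along this path would increase |M| from 2 to 3.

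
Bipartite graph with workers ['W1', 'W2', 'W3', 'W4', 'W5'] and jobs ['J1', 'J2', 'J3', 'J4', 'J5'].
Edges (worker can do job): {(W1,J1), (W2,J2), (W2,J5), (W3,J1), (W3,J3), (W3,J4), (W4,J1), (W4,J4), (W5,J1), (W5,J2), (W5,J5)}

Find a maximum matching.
Matching: {(W1,J1), (W2,J2), (W3,J3), (W4,J4), (W5,J5)}

Maximum matching (size 5):
  W1 → J1
  W2 → J2
  W3 → J3
  W4 → J4
  W5 → J5

Each worker is assigned to at most one job, and each job to at most one worker.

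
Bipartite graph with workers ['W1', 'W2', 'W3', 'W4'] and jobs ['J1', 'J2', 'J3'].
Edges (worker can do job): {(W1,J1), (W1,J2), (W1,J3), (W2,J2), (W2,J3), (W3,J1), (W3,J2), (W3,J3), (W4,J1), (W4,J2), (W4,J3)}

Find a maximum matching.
Matching: {(W1,J2), (W3,J1), (W4,J3)}

Maximum matching (size 3):
  W1 → J2
  W3 → J1
  W4 → J3

Each worker is assigned to at most one job, and each job to at most one worker.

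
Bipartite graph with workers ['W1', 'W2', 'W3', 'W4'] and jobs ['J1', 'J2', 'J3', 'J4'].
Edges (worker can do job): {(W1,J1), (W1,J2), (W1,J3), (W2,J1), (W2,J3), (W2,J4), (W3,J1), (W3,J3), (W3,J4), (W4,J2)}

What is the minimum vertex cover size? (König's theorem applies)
Minimum vertex cover size = 4

By König's theorem: in bipartite graphs,
min vertex cover = max matching = 4

Maximum matching has size 4, so minimum vertex cover also has size 4.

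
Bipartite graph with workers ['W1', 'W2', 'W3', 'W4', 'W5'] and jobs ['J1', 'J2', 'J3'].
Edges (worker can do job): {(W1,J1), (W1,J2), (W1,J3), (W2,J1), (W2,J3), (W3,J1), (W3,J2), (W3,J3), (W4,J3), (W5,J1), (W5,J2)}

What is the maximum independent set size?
Maximum independent set = 5

By König's theorem:
- Min vertex cover = Max matching = 3
- Max independent set = Total vertices - Min vertex cover
- Max independent set = 8 - 3 = 5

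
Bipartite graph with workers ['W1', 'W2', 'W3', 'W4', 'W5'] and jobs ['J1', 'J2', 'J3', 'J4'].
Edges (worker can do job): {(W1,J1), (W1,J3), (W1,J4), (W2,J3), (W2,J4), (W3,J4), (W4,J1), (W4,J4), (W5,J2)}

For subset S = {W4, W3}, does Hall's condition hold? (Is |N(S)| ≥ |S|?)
Yes: |N(S)| = 2, |S| = 2

Subset S = {W4, W3}
Neighbors N(S) = {J1, J4}

|N(S)| = 2, |S| = 2
Hall's condition: |N(S)| ≥ |S| is satisfied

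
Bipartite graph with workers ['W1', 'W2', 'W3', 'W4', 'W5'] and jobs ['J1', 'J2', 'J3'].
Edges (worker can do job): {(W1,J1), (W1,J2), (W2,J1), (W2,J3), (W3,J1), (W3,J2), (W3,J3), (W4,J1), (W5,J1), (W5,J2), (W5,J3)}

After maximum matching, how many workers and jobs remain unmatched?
Unmatched: 2 workers, 0 jobs

Maximum matching size: 3
Workers: 5 total, 3 matched, 2 unmatched
Jobs: 3 total, 3 matched, 0 unmatched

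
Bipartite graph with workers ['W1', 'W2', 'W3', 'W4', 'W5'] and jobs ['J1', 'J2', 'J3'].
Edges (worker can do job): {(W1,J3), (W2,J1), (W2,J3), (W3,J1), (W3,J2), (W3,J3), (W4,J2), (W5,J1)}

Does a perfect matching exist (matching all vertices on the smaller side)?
Yes, perfect matching exists (size 3)

Perfect matching: {(W3,J3), (W4,J2), (W5,J1)}
All 3 vertices on the smaller side are matched.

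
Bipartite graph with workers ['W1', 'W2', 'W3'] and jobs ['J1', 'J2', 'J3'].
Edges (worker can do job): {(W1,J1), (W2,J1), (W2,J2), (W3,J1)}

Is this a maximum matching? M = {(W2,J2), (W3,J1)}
Yes, size 2 is maximum

Proposed matching has size 2.
Maximum matching size for this graph: 2.

This is a maximum matching.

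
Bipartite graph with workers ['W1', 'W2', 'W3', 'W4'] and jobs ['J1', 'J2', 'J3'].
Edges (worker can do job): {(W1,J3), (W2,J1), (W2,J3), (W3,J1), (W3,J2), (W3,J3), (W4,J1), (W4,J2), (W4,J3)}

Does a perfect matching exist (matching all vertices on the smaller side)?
Yes, perfect matching exists (size 3)

Perfect matching: {(W1,J3), (W3,J1), (W4,J2)}
All 3 vertices on the smaller side are matched.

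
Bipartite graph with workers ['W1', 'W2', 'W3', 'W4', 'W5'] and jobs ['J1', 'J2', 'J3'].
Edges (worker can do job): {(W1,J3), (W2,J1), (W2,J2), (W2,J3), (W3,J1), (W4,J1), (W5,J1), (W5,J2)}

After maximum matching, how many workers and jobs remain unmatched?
Unmatched: 2 workers, 0 jobs

Maximum matching size: 3
Workers: 5 total, 3 matched, 2 unmatched
Jobs: 3 total, 3 matched, 0 unmatched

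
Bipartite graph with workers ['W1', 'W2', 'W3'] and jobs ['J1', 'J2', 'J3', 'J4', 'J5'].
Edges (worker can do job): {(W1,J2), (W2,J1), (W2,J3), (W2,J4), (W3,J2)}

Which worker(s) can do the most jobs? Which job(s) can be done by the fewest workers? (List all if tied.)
Most versatile: W2 (3 jobs); Least covered: J5 (0 workers)

Worker degrees (jobs they can do): W1:1, W2:3, W3:1
Job degrees (workers who can do it): J1:1, J2:2, J3:1, J4:1, J5:0

Maximum worker degree is 3, achieved by: W2
Minimum job degree is 0, achieved by: J5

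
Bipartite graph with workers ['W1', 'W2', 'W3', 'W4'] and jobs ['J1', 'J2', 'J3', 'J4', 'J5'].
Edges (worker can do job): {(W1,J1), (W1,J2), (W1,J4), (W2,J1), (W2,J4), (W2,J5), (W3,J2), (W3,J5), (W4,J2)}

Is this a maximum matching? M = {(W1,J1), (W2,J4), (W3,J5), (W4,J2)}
Yes, size 4 is maximum

Proposed matching has size 4.
Maximum matching size for this graph: 4.

This is a maximum matching.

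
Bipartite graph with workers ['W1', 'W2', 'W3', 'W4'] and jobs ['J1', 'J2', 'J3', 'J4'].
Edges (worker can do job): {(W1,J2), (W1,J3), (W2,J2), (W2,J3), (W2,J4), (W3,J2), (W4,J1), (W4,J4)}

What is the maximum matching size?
Maximum matching size = 4

Maximum matching: {(W1,J3), (W2,J4), (W3,J2), (W4,J1)}
Size: 4

This assigns 4 workers to 4 distinct jobs.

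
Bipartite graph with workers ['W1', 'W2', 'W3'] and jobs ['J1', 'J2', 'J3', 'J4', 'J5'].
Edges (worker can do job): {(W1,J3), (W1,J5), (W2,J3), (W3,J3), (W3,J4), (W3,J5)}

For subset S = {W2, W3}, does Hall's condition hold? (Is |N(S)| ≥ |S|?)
Yes: |N(S)| = 3, |S| = 2

Subset S = {W2, W3}
Neighbors N(S) = {J3, J4, J5}

|N(S)| = 3, |S| = 2
Hall's condition: |N(S)| ≥ |S| is satisfied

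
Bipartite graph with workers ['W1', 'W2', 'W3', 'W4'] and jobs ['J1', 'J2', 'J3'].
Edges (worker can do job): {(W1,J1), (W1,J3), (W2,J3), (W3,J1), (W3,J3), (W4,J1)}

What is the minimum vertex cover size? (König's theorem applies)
Minimum vertex cover size = 2

By König's theorem: in bipartite graphs,
min vertex cover = max matching = 2

Maximum matching has size 2, so minimum vertex cover also has size 2.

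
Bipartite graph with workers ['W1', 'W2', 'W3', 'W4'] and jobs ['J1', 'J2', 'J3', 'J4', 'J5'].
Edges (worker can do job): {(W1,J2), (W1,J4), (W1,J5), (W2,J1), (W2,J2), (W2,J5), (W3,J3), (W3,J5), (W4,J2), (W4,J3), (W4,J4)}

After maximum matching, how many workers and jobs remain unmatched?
Unmatched: 0 workers, 1 jobs

Maximum matching size: 4
Workers: 4 total, 4 matched, 0 unmatched
Jobs: 5 total, 4 matched, 1 unmatched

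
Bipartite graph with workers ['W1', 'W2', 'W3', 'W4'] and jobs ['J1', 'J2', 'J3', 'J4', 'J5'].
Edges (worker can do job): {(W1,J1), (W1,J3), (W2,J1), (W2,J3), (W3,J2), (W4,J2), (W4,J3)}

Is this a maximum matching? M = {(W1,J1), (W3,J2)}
No, size 2 is not maximum

Proposed matching has size 2.
Maximum matching size for this graph: 3.

This is NOT maximum - can be improved to size 3.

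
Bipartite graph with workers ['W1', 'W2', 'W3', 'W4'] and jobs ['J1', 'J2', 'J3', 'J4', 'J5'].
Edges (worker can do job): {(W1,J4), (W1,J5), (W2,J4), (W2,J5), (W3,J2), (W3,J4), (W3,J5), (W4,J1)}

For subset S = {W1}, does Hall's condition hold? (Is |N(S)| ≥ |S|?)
Yes: |N(S)| = 2, |S| = 1

Subset S = {W1}
Neighbors N(S) = {J4, J5}

|N(S)| = 2, |S| = 1
Hall's condition: |N(S)| ≥ |S| is satisfied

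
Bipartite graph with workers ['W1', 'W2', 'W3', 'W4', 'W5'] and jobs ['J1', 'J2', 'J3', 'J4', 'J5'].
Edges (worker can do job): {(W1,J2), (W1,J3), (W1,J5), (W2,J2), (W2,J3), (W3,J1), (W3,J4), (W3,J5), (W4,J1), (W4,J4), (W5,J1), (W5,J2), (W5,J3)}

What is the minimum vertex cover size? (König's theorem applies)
Minimum vertex cover size = 5

By König's theorem: in bipartite graphs,
min vertex cover = max matching = 5

Maximum matching has size 5, so minimum vertex cover also has size 5.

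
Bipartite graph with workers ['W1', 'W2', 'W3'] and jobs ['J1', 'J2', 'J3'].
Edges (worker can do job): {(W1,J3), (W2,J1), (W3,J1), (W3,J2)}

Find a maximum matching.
Matching: {(W1,J3), (W2,J1), (W3,J2)}

Maximum matching (size 3):
  W1 → J3
  W2 → J1
  W3 → J2

Each worker is assigned to at most one job, and each job to at most one worker.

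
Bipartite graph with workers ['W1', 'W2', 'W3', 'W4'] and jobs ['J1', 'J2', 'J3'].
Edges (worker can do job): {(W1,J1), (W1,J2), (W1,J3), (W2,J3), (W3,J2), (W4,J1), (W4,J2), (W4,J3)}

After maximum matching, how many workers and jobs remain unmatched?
Unmatched: 1 workers, 0 jobs

Maximum matching size: 3
Workers: 4 total, 3 matched, 1 unmatched
Jobs: 3 total, 3 matched, 0 unmatched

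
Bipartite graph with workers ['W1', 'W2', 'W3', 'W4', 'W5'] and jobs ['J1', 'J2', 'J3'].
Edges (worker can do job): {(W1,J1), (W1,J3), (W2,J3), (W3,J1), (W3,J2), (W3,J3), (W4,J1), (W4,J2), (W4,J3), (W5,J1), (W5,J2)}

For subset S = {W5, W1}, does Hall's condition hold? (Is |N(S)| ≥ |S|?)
Yes: |N(S)| = 3, |S| = 2

Subset S = {W5, W1}
Neighbors N(S) = {J1, J2, J3}

|N(S)| = 3, |S| = 2
Hall's condition: |N(S)| ≥ |S| is satisfied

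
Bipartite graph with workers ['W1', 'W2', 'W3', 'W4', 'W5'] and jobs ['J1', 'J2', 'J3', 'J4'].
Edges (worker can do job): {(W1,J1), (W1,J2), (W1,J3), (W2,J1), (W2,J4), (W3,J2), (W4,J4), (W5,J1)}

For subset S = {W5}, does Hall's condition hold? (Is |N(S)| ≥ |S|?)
Yes: |N(S)| = 1, |S| = 1

Subset S = {W5}
Neighbors N(S) = {J1}

|N(S)| = 1, |S| = 1
Hall's condition: |N(S)| ≥ |S| is satisfied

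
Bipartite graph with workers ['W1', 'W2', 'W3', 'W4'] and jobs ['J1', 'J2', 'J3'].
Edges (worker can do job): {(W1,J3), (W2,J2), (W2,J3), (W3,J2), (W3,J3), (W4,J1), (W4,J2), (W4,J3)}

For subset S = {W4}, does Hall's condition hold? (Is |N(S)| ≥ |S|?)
Yes: |N(S)| = 3, |S| = 1

Subset S = {W4}
Neighbors N(S) = {J1, J2, J3}

|N(S)| = 3, |S| = 1
Hall's condition: |N(S)| ≥ |S| is satisfied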